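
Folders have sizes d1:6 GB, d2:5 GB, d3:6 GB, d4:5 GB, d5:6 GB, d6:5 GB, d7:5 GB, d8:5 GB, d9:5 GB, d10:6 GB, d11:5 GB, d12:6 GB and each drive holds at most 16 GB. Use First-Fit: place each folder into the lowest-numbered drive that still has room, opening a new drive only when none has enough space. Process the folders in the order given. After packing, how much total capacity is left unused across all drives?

15

Put d1 (6 GB) in drive 1; 10 GB remain.
Put d2 (5 GB) in drive 1; 5 GB remain.
Put d3 (6 GB) in drive 2; 10 GB remain.
Put d4 (5 GB) in drive 1; 0 GB remain.
Put d5 (6 GB) in drive 2; 4 GB remain.
Put d6 (5 GB) in drive 3; 11 GB remain.
Put d7 (5 GB) in drive 3; 6 GB remain.
Put d8 (5 GB) in drive 3; 1 GB remain.
Put d9 (5 GB) in drive 4; 11 GB remain.
Put d10 (6 GB) in drive 4; 5 GB remain.
Put d11 (5 GB) in drive 4; 0 GB remain.
Put d12 (6 GB) in drive 5; 10 GB remain.
5 drives × 16 GB = 80 GB; used 65 GB; unused 15 GB.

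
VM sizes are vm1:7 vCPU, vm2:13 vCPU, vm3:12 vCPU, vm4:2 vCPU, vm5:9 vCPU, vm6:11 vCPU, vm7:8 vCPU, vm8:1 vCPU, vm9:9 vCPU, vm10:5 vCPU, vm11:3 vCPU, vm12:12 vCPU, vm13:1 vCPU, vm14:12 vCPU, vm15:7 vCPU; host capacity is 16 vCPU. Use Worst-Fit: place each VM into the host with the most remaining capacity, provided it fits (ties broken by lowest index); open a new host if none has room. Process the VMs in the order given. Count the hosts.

vm1 (7 vCPU) → host 1 (remaining 9 vCPU)
vm2 (13 vCPU) → host 2 (remaining 3 vCPU)
vm3 (12 vCPU) → host 3 (remaining 4 vCPU)
vm4 (2 vCPU) → host 1 (remaining 7 vCPU)
vm5 (9 vCPU) → host 4 (remaining 7 vCPU)
vm6 (11 vCPU) → host 5 (remaining 5 vCPU)
vm7 (8 vCPU) → host 6 (remaining 8 vCPU)
vm8 (1 vCPU) → host 6 (remaining 7 vCPU)
vm9 (9 vCPU) → host 7 (remaining 7 vCPU)
vm10 (5 vCPU) → host 1 (remaining 2 vCPU)
vm11 (3 vCPU) → host 4 (remaining 4 vCPU)
vm12 (12 vCPU) → host 8 (remaining 4 vCPU)
vm13 (1 vCPU) → host 6 (remaining 6 vCPU)
vm14 (12 vCPU) → host 9 (remaining 4 vCPU)
vm15 (7 vCPU) → host 7 (remaining 0 vCPU)
Final hosts: [7,2,5] [13] [12] [9,3] [11] [8,1,1] [9,7] [12] [12].

9 hosts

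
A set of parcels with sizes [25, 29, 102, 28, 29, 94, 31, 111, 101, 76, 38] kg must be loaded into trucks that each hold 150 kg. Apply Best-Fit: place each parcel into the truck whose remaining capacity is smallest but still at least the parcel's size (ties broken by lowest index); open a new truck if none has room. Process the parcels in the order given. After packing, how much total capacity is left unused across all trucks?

236

Put 25 kg in truck 1; 125 kg remain.
Put 29 kg in truck 1; 96 kg remain.
Put 102 kg in truck 2; 48 kg remain.
Put 28 kg in truck 2; 20 kg remain.
Put 29 kg in truck 1; 67 kg remain.
Put 94 kg in truck 3; 56 kg remain.
Put 31 kg in truck 3; 25 kg remain.
Put 111 kg in truck 4; 39 kg remain.
Put 101 kg in truck 5; 49 kg remain.
Put 76 kg in truck 6; 74 kg remain.
Put 38 kg in truck 4; 1 kg remain.
6 trucks × 150 kg = 900 kg; used 664 kg; unused 236 kg.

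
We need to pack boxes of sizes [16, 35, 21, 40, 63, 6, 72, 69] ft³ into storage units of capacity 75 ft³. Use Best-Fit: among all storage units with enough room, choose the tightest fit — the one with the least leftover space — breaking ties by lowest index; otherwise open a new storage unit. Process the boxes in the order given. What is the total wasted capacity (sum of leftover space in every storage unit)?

53

16 ft³ → storage unit 1 (remaining 59 ft³)
35 ft³ → storage unit 1 (remaining 24 ft³)
21 ft³ → storage unit 1 (remaining 3 ft³)
40 ft³ → storage unit 2 (remaining 35 ft³)
63 ft³ → storage unit 3 (remaining 12 ft³)
6 ft³ → storage unit 3 (remaining 6 ft³)
72 ft³ → storage unit 4 (remaining 3 ft³)
69 ft³ → storage unit 5 (remaining 6 ft³)
5 storage units × 75 ft³ = 375 ft³; used 322 ft³; unused 53 ft³.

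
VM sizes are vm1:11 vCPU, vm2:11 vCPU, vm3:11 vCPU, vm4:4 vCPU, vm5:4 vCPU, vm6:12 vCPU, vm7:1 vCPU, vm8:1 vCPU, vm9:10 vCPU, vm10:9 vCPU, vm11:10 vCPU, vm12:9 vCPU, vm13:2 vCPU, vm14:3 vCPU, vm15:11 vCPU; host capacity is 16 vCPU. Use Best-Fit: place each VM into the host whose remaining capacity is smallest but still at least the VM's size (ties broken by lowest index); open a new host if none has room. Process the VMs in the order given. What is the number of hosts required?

9 hosts

Put vm1 (11 vCPU) in host 1; 5 vCPU remain.
Put vm2 (11 vCPU) in host 2; 5 vCPU remain.
Put vm3 (11 vCPU) in host 3; 5 vCPU remain.
Put vm4 (4 vCPU) in host 1; 1 vCPU remain.
Put vm5 (4 vCPU) in host 2; 1 vCPU remain.
Put vm6 (12 vCPU) in host 4; 4 vCPU remain.
Put vm7 (1 vCPU) in host 1; 0 vCPU remain.
Put vm8 (1 vCPU) in host 2; 0 vCPU remain.
Put vm9 (10 vCPU) in host 5; 6 vCPU remain.
Put vm10 (9 vCPU) in host 6; 7 vCPU remain.
Put vm11 (10 vCPU) in host 7; 6 vCPU remain.
Put vm12 (9 vCPU) in host 8; 7 vCPU remain.
Put vm13 (2 vCPU) in host 4; 2 vCPU remain.
Put vm14 (3 vCPU) in host 3; 2 vCPU remain.
Put vm15 (11 vCPU) in host 9; 5 vCPU remain.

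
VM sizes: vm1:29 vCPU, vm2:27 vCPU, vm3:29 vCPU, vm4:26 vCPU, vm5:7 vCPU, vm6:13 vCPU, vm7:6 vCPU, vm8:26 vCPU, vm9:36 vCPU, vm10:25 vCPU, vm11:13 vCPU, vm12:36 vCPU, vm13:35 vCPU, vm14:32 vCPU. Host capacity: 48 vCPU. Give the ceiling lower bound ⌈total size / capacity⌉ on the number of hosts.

8 hosts

Total size = 29 + 27 + 29 + 26 + 7 + 13 + 6 + 26 + 36 + 25 + 13 + 36 + 35 + 32 = 340 vCPU.
⌈340 / 48⌉ = 8.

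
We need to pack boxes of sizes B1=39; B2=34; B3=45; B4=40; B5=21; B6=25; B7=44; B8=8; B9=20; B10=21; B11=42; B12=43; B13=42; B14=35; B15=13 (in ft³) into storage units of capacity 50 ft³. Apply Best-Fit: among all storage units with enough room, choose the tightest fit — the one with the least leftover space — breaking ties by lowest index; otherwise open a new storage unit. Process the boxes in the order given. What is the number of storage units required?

storage unit 1: place B1 (39 ft³), 11 ft³ left
storage unit 2: place B2 (34 ft³), 16 ft³ left
storage unit 3: place B3 (45 ft³), 5 ft³ left
storage unit 4: place B4 (40 ft³), 10 ft³ left
storage unit 5: place B5 (21 ft³), 29 ft³ left
storage unit 5: place B6 (25 ft³), 4 ft³ left
storage unit 6: place B7 (44 ft³), 6 ft³ left
storage unit 4: place B8 (8 ft³), 2 ft³ left
storage unit 7: place B9 (20 ft³), 30 ft³ left
storage unit 7: place B10 (21 ft³), 9 ft³ left
storage unit 8: place B11 (42 ft³), 8 ft³ left
storage unit 9: place B12 (43 ft³), 7 ft³ left
storage unit 10: place B13 (42 ft³), 8 ft³ left
storage unit 11: place B14 (35 ft³), 15 ft³ left
storage unit 11: place B15 (13 ft³), 2 ft³ left

11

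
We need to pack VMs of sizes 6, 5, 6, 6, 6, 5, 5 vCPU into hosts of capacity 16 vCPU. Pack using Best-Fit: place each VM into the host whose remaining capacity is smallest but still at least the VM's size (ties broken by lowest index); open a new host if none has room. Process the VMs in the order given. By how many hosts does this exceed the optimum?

Best-Fit: [6,5,5] [6,6] [6,5] → 3 hosts.
Total size 39 vCPU; any packing needs at least ⌈39/16⌉ = 3 hosts.
So 3 is already optimal.

0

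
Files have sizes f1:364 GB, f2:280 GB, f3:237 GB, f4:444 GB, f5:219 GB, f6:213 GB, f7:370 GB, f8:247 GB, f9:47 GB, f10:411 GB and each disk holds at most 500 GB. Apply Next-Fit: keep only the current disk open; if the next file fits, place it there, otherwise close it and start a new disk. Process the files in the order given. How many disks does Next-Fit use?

8

disk 1: place f1 (364 GB), 136 GB left
disk 2: place f2 (280 GB), 220 GB left
disk 3: place f3 (237 GB), 263 GB left
disk 4: place f4 (444 GB), 56 GB left
disk 5: place f5 (219 GB), 281 GB left
disk 5: place f6 (213 GB), 68 GB left
disk 6: place f7 (370 GB), 130 GB left
disk 7: place f8 (247 GB), 253 GB left
disk 7: place f9 (47 GB), 206 GB left
disk 8: place f10 (411 GB), 89 GB left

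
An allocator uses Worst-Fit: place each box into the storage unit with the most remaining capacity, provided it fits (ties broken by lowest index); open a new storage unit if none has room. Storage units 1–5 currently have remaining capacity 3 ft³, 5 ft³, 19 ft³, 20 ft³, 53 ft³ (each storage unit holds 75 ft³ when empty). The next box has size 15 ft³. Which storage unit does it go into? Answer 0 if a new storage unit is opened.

5

Storage units with room: storage unit 3 (19 ft³), storage unit 4 (20 ft³), storage unit 5 (53 ft³).
Most room is storage unit 5 with 53 ft³ free.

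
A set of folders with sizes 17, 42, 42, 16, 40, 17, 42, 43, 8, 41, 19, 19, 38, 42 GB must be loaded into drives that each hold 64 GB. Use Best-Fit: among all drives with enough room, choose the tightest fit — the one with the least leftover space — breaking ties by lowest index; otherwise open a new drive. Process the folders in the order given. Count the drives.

drive 1: place 17 GB, 47 GB left
drive 1: place 42 GB, 5 GB left
drive 2: place 42 GB, 22 GB left
drive 2: place 16 GB, 6 GB left
drive 3: place 40 GB, 24 GB left
drive 3: place 17 GB, 7 GB left
drive 4: place 42 GB, 22 GB left
drive 5: place 43 GB, 21 GB left
drive 5: place 8 GB, 13 GB left
drive 6: place 41 GB, 23 GB left
drive 4: place 19 GB, 3 GB left
drive 6: place 19 GB, 4 GB left
drive 7: place 38 GB, 26 GB left
drive 8: place 42 GB, 22 GB left

8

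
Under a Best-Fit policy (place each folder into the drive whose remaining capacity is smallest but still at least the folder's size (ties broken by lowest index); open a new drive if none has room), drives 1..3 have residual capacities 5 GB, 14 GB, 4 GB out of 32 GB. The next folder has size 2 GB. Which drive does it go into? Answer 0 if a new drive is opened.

3

Drives with room: drive 1 (5 GB), drive 2 (14 GB), drive 3 (4 GB).
Tightest fit is drive 3 with 4 GB free.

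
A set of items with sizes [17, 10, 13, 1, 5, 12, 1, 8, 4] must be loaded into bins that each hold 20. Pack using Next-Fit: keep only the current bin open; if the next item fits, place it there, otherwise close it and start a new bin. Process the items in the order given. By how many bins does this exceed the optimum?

Next-Fit: [17] [10] [13,1,5] [12,1] [8,4] → 5 bins.
Total size 71; any packing needs at least ⌈71/20⌉ = 4 bins.
An optimal packing achieves that bound: [17,1,1] [13,5] [12,8] [10,4] → 4 bins.
Excess: 5 − 4 = 1.

1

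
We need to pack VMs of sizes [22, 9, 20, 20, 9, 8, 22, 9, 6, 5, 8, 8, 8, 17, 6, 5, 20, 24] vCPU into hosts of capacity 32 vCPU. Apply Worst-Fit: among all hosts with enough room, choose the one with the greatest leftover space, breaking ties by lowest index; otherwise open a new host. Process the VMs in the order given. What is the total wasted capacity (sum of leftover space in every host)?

30

Put 22 vCPU in host 1; 10 vCPU remain.
Put 9 vCPU in host 1; 1 vCPU remain.
Put 20 vCPU in host 2; 12 vCPU remain.
Put 20 vCPU in host 3; 12 vCPU remain.
Put 9 vCPU in host 2; 3 vCPU remain.
Put 8 vCPU in host 3; 4 vCPU remain.
Put 22 vCPU in host 4; 10 vCPU remain.
Put 9 vCPU in host 4; 1 vCPU remain.
Put 6 vCPU in host 5; 26 vCPU remain.
Put 5 vCPU in host 5; 21 vCPU remain.
Put 8 vCPU in host 5; 13 vCPU remain.
Put 8 vCPU in host 5; 5 vCPU remain.
Put 8 vCPU in host 6; 24 vCPU remain.
Put 17 vCPU in host 6; 7 vCPU remain.
Put 6 vCPU in host 6; 1 vCPU remain.
Put 5 vCPU in host 5; 0 vCPU remain.
Put 20 vCPU in host 7; 12 vCPU remain.
Put 24 vCPU in host 8; 8 vCPU remain.
8 hosts × 32 vCPU = 256 vCPU; used 226 vCPU; unused 30 vCPU.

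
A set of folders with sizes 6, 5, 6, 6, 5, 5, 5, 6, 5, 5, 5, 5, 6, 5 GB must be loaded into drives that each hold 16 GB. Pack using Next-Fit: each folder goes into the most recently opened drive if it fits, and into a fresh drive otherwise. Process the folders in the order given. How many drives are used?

Put 6 GB in drive 1; 10 GB remain.
Put 5 GB in drive 1; 5 GB remain.
Put 6 GB in drive 2; 10 GB remain.
Put 6 GB in drive 2; 4 GB remain.
Put 5 GB in drive 3; 11 GB remain.
Put 5 GB in drive 3; 6 GB remain.
Put 5 GB in drive 3; 1 GB remain.
Put 6 GB in drive 4; 10 GB remain.
Put 5 GB in drive 4; 5 GB remain.
Put 5 GB in drive 4; 0 GB remain.
Put 5 GB in drive 5; 11 GB remain.
Put 5 GB in drive 5; 6 GB remain.
Put 6 GB in drive 5; 0 GB remain.
Put 5 GB in drive 6; 11 GB remain.
Final drives: [6,5] [6,6] [5,5,5] [6,5,5] [5,5,6] [5].

6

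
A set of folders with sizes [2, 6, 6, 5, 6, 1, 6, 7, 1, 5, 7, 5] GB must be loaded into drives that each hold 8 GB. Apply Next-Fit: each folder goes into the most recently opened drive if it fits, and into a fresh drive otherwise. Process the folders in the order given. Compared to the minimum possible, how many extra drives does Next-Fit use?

0

Next-Fit: [2,6] [6] [5] [6,1] [6] [7,1] [5] [7] [5] → 9 drives.
9 folders exceed 4 GB (half the capacity), and no two of those can share a drive, so at least 9 drives are needed.
So 9 is already optimal.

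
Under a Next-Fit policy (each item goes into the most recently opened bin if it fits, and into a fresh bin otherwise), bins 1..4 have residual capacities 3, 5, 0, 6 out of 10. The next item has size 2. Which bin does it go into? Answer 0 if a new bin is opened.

Next-Fit only looks at bin 4, which has 6 free.
2 fits there.

4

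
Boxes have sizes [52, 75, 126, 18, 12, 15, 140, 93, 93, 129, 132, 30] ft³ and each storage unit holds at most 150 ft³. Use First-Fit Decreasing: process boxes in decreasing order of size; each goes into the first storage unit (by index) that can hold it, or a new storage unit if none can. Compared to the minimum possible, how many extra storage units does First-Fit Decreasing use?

0

First-Fit Decreasing: [140] [132,18] [129,15] [126,12] [93,52] [93,30] [75] → 7 storage units.
Total size 915 ft³; any packing needs at least ⌈915/150⌉ = 7 storage units.
So 7 is already optimal.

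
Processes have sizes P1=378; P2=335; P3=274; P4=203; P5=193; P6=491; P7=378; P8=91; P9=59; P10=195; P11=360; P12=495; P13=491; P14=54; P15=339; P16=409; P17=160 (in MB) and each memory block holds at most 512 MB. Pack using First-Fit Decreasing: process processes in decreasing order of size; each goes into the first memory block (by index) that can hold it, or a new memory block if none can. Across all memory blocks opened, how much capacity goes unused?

Sorted descending: 495, 491, 491, 409, 378, 378, 360, 339, 335, 274, 203, 195, 193, 160, 91, 59, 54.
495 MB → memory block 1 (remaining 17 MB)
491 MB → memory block 2 (remaining 21 MB)
491 MB → memory block 3 (remaining 21 MB)
409 MB → memory block 4 (remaining 103 MB)
378 MB → memory block 5 (remaining 134 MB)
378 MB → memory block 6 (remaining 134 MB)
360 MB → memory block 7 (remaining 152 MB)
339 MB → memory block 8 (remaining 173 MB)
335 MB → memory block 9 (remaining 177 MB)
274 MB → memory block 10 (remaining 238 MB)
203 MB → memory block 10 (remaining 35 MB)
195 MB → memory block 11 (remaining 317 MB)
193 MB → memory block 11 (remaining 124 MB)
160 MB → memory block 8 (remaining 13 MB)
91 MB → memory block 4 (remaining 12 MB)
59 MB → memory block 5 (remaining 75 MB)
54 MB → memory block 5 (remaining 21 MB)
11 memory blocks × 512 MB = 5632 MB; used 4905 MB; unused 727 MB.

727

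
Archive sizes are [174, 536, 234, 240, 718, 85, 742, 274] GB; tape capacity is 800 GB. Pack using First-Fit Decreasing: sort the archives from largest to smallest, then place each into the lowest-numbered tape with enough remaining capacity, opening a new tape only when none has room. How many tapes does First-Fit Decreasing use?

Sorted descending: 742, 718, 536, 274, 240, 234, 174, 85.
742 GB → tape 1 (remaining 58 GB)
718 GB → tape 2 (remaining 82 GB)
536 GB → tape 3 (remaining 264 GB)
274 GB → tape 4 (remaining 526 GB)
240 GB → tape 3 (remaining 24 GB)
234 GB → tape 4 (remaining 292 GB)
174 GB → tape 4 (remaining 118 GB)
85 GB → tape 4 (remaining 33 GB)
Final tapes: [742] [718] [536,240] [274,234,174,85].

4 tapes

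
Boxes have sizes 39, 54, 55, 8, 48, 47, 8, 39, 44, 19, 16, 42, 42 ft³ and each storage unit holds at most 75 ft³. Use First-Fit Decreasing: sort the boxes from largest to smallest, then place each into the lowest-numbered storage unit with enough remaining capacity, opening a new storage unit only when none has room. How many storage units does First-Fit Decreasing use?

Sorted descending: 55, 54, 48, 47, 44, 42, 42, 39, 39, 19, 16, 8, 8.
Put 55 ft³ in storage unit 1; 20 ft³ remain.
Put 54 ft³ in storage unit 2; 21 ft³ remain.
Put 48 ft³ in storage unit 3; 27 ft³ remain.
Put 47 ft³ in storage unit 4; 28 ft³ remain.
Put 44 ft³ in storage unit 5; 31 ft³ remain.
Put 42 ft³ in storage unit 6; 33 ft³ remain.
Put 42 ft³ in storage unit 7; 33 ft³ remain.
Put 39 ft³ in storage unit 8; 36 ft³ remain.
Put 39 ft³ in storage unit 9; 36 ft³ remain.
Put 19 ft³ in storage unit 1; 1 ft³ remain.
Put 16 ft³ in storage unit 2; 5 ft³ remain.
Put 8 ft³ in storage unit 3; 19 ft³ remain.
Put 8 ft³ in storage unit 3; 11 ft³ remain.
Final storage units: [55,19] [54,16] [48,8,8] [47] [44] [42] [42] [39] [39].

9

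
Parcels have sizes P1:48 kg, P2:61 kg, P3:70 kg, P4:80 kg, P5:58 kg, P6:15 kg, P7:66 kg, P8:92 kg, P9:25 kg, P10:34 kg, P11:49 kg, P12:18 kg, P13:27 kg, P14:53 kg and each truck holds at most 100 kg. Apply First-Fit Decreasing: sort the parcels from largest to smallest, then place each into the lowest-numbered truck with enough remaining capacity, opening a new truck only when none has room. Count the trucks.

Sorted descending: 92, 80, 70, 66, 61, 58, 53, 49, 48, 34, 27, 25, 18, 15.
truck 1: place 92 kg, 8 kg left
truck 2: place 80 kg, 20 kg left
truck 3: place 70 kg, 30 kg left
truck 4: place 66 kg, 34 kg left
truck 5: place 61 kg, 39 kg left
truck 6: place 58 kg, 42 kg left
truck 7: place 53 kg, 47 kg left
truck 8: place 49 kg, 51 kg left
truck 8: place 48 kg, 3 kg left
truck 4: place 34 kg, 0 kg left
truck 3: place 27 kg, 3 kg left
truck 5: place 25 kg, 14 kg left
truck 2: place 18 kg, 2 kg left
truck 6: place 15 kg, 27 kg left
Final trucks: [92] [80,18] [70,27] [66,34] [61,25] [58,15] [53] [49,48].

8 trucks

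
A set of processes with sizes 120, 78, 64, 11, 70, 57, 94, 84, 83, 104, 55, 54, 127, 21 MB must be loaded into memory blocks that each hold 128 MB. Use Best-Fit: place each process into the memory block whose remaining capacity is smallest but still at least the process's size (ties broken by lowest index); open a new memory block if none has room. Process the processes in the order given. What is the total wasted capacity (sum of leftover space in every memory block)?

120 MB → memory block 1 (remaining 8 MB)
78 MB → memory block 2 (remaining 50 MB)
64 MB → memory block 3 (remaining 64 MB)
11 MB → memory block 2 (remaining 39 MB)
70 MB → memory block 4 (remaining 58 MB)
57 MB → memory block 4 (remaining 1 MB)
94 MB → memory block 5 (remaining 34 MB)
84 MB → memory block 6 (remaining 44 MB)
83 MB → memory block 7 (remaining 45 MB)
104 MB → memory block 8 (remaining 24 MB)
55 MB → memory block 3 (remaining 9 MB)
54 MB → memory block 9 (remaining 74 MB)
127 MB → memory block 10 (remaining 1 MB)
21 MB → memory block 8 (remaining 3 MB)
10 memory blocks × 128 MB = 1280 MB; used 1022 MB; unused 258 MB.

258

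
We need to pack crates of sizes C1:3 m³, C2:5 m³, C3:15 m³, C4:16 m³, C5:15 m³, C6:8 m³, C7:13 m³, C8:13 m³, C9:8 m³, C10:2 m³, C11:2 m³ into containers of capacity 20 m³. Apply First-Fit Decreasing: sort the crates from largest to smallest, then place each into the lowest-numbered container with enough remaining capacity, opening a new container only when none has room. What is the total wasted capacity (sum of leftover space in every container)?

Sorted descending: 16, 15, 15, 13, 13, 8, 8, 5, 3, 2, 2.
Put 16 m³ in container 1; 4 m³ remain.
Put 15 m³ in container 2; 5 m³ remain.
Put 15 m³ in container 3; 5 m³ remain.
Put 13 m³ in container 4; 7 m³ remain.
Put 13 m³ in container 5; 7 m³ remain.
Put 8 m³ in container 6; 12 m³ remain.
Put 8 m³ in container 6; 4 m³ remain.
Put 5 m³ in container 2; 0 m³ remain.
Put 3 m³ in container 1; 1 m³ remain.
Put 2 m³ in container 3; 3 m³ remain.
Put 2 m³ in container 3; 1 m³ remain.
6 containers × 20 m³ = 120 m³; used 100 m³; unused 20 m³.

20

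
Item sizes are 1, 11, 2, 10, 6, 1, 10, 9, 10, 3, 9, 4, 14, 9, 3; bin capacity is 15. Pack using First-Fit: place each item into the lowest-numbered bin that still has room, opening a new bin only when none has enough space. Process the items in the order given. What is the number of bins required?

8

bin 1: place 1, 14 left
bin 1: place 11, 3 left
bin 1: place 2, 1 left
bin 2: place 10, 5 left
bin 3: place 6, 9 left
bin 1: place 1, 0 left
bin 4: place 10, 5 left
bin 3: place 9, 0 left
bin 5: place 10, 5 left
bin 2: place 3, 2 left
bin 6: place 9, 6 left
bin 4: place 4, 1 left
bin 7: place 14, 1 left
bin 8: place 9, 6 left
bin 5: place 3, 2 left
Final bins: [1,11,2,1] [10,3] [6,9] [10,4] [10,3] [9] [14] [9].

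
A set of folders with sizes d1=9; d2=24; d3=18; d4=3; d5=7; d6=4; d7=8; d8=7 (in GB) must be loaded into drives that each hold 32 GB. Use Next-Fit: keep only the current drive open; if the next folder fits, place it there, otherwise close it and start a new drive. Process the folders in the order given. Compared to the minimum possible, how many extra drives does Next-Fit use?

1

Next-Fit: [9] [24] [18,3,7,4] [8,7] → 4 drives.
Total size 80 GB; any packing needs at least ⌈80/32⌉ = 3 drives.
An optimal packing achieves that bound: [24,8] [18,9,4] [7,7,3] → 3 drives.
Excess: 4 − 3 = 1.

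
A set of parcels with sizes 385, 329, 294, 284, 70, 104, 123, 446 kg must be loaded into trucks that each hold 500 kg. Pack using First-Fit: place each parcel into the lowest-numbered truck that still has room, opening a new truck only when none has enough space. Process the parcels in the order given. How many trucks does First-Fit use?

5

truck 1: place 385 kg, 115 kg left
truck 2: place 329 kg, 171 kg left
truck 3: place 294 kg, 206 kg left
truck 4: place 284 kg, 216 kg left
truck 1: place 70 kg, 45 kg left
truck 2: place 104 kg, 67 kg left
truck 3: place 123 kg, 83 kg left
truck 5: place 446 kg, 54 kg left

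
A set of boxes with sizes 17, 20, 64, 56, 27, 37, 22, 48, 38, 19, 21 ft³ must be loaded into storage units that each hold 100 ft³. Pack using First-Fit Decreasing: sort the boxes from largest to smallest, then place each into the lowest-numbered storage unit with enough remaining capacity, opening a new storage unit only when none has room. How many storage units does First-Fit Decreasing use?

Sorted descending: 64, 56, 48, 38, 37, 27, 22, 21, 20, 19, 17.
storage unit 1: place 64 ft³, 36 ft³ left
storage unit 2: place 56 ft³, 44 ft³ left
storage unit 3: place 48 ft³, 52 ft³ left
storage unit 2: place 38 ft³, 6 ft³ left
storage unit 3: place 37 ft³, 15 ft³ left
storage unit 1: place 27 ft³, 9 ft³ left
storage unit 4: place 22 ft³, 78 ft³ left
storage unit 4: place 21 ft³, 57 ft³ left
storage unit 4: place 20 ft³, 37 ft³ left
storage unit 4: place 19 ft³, 18 ft³ left
storage unit 4: place 17 ft³, 1 ft³ left
Final storage units: [64,27] [56,38] [48,37] [22,21,20,19,17].

4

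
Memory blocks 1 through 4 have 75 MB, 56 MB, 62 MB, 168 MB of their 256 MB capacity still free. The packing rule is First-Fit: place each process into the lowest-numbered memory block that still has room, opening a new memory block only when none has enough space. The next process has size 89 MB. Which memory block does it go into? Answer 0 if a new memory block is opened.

4

Memory blocks with room: memory block 4 (168 MB).
The first with room is memory block 4.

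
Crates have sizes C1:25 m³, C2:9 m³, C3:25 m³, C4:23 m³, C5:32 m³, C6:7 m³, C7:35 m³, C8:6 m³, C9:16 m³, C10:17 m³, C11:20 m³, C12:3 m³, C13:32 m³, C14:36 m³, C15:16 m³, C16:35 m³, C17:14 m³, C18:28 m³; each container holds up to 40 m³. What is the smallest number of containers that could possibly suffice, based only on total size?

10

Total size = 25 + 9 + 25 + 23 + 32 + 7 + 35 + 6 + 16 + 17 + 20 + 3 + 32 + 36 + 16 + 35 + 14 + 28 = 379 m³.
⌈379 / 40⌉ = 10.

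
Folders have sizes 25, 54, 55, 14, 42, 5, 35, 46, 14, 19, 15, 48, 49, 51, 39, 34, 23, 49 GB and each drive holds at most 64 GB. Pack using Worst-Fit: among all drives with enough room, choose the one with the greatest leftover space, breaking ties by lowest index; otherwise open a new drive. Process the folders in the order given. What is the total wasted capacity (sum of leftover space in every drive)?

drive 1: place 25 GB, 39 GB left
drive 2: place 54 GB, 10 GB left
drive 3: place 55 GB, 9 GB left
drive 1: place 14 GB, 25 GB left
drive 4: place 42 GB, 22 GB left
drive 1: place 5 GB, 20 GB left
drive 5: place 35 GB, 29 GB left
drive 6: place 46 GB, 18 GB left
drive 5: place 14 GB, 15 GB left
drive 4: place 19 GB, 3 GB left
drive 1: place 15 GB, 5 GB left
drive 7: place 48 GB, 16 GB left
drive 8: place 49 GB, 15 GB left
drive 9: place 51 GB, 13 GB left
drive 10: place 39 GB, 25 GB left
drive 11: place 34 GB, 30 GB left
drive 11: place 23 GB, 7 GB left
drive 12: place 49 GB, 15 GB left
12 drives × 64 GB = 768 GB; used 617 GB; unused 151 GB.

151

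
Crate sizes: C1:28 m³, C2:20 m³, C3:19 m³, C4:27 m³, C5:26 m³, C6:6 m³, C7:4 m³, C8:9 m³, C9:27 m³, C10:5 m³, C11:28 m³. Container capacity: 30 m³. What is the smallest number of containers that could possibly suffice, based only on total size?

Total size = 28 + 20 + 19 + 27 + 26 + 6 + 4 + 9 + 27 + 5 + 28 = 199 m³.
⌈199 / 30⌉ = 7.

7 containers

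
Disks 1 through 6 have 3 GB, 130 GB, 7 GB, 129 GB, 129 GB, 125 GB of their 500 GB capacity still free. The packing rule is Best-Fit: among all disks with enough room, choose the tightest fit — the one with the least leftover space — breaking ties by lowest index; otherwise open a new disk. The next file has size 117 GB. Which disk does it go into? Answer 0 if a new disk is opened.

Disks with room: disk 2 (130 GB), disk 4 (129 GB), disk 5 (129 GB), disk 6 (125 GB).
Tightest fit is disk 6 with 125 GB free.

6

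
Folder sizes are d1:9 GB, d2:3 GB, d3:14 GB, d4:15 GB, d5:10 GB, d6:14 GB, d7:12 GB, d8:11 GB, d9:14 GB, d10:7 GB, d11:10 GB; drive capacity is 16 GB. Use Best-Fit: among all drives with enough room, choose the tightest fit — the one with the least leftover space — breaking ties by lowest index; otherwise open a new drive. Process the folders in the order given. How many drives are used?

drive 1: place d1 (9 GB), 7 GB left
drive 1: place d2 (3 GB), 4 GB left
drive 2: place d3 (14 GB), 2 GB left
drive 3: place d4 (15 GB), 1 GB left
drive 4: place d5 (10 GB), 6 GB left
drive 5: place d6 (14 GB), 2 GB left
drive 6: place d7 (12 GB), 4 GB left
drive 7: place d8 (11 GB), 5 GB left
drive 8: place d9 (14 GB), 2 GB left
drive 9: place d10 (7 GB), 9 GB left
drive 10: place d11 (10 GB), 6 GB left

10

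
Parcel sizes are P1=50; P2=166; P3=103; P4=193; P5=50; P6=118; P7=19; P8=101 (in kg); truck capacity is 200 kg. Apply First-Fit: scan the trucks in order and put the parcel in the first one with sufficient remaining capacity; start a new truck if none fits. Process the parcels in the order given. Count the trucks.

Put P1 (50 kg) in truck 1; 150 kg remain.
Put P2 (166 kg) in truck 2; 34 kg remain.
Put P3 (103 kg) in truck 1; 47 kg remain.
Put P4 (193 kg) in truck 3; 7 kg remain.
Put P5 (50 kg) in truck 4; 150 kg remain.
Put P6 (118 kg) in truck 4; 32 kg remain.
Put P7 (19 kg) in truck 1; 28 kg remain.
Put P8 (101 kg) in truck 5; 99 kg remain.
Final trucks: [50,103,19] [166] [193] [50,118] [101].

5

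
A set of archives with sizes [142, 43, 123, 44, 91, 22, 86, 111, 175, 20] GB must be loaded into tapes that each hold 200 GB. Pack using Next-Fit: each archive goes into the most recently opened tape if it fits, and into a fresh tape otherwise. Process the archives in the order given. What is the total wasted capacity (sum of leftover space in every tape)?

tape 1: place 142 GB, 58 GB left
tape 1: place 43 GB, 15 GB left
tape 2: place 123 GB, 77 GB left
tape 2: place 44 GB, 33 GB left
tape 3: place 91 GB, 109 GB left
tape 3: place 22 GB, 87 GB left
tape 3: place 86 GB, 1 GB left
tape 4: place 111 GB, 89 GB left
tape 5: place 175 GB, 25 GB left
tape 5: place 20 GB, 5 GB left
5 tapes × 200 GB = 1000 GB; used 857 GB; unused 143 GB.

143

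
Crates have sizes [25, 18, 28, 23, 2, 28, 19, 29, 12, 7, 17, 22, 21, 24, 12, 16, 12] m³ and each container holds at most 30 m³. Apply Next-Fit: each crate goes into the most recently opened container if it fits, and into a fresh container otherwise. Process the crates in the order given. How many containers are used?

container 1: place 25 m³, 5 m³ left
container 2: place 18 m³, 12 m³ left
container 3: place 28 m³, 2 m³ left
container 4: place 23 m³, 7 m³ left
container 4: place 2 m³, 5 m³ left
container 5: place 28 m³, 2 m³ left
container 6: place 19 m³, 11 m³ left
container 7: place 29 m³, 1 m³ left
container 8: place 12 m³, 18 m³ left
container 8: place 7 m³, 11 m³ left
container 9: place 17 m³, 13 m³ left
container 10: place 22 m³, 8 m³ left
container 11: place 21 m³, 9 m³ left
container 12: place 24 m³, 6 m³ left
container 13: place 12 m³, 18 m³ left
container 13: place 16 m³, 2 m³ left
container 14: place 12 m³, 18 m³ left
Final containers: [25] [18] [28] [23,2] [28] [19] [29] [12,7] [17] [22] [21] [24] [12,16] [12].

14 containers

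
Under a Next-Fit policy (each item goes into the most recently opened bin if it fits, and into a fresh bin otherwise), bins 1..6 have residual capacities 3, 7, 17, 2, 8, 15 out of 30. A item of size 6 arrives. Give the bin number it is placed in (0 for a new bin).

Next-Fit only looks at bin 6, which has 15 free.
6 fits there.

6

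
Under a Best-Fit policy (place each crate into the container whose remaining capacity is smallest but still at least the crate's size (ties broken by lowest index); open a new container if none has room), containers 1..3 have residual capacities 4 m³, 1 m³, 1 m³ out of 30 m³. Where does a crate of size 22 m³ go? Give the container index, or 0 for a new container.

No container has ≥ 22 m³ free, so a new container is opened.

0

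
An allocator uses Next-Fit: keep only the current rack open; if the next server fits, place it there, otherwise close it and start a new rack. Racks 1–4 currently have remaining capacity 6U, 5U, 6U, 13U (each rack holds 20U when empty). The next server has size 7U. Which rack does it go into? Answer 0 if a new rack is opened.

Next-Fit only looks at rack 4, which has 13U free.
7U fits there.

4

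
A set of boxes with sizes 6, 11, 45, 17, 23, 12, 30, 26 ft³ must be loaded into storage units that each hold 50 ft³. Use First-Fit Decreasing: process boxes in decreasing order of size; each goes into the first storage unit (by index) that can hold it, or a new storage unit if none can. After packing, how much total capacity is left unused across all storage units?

30

Sorted descending: 45, 30, 26, 23, 17, 12, 11, 6.
45 ft³ → storage unit 1 (remaining 5 ft³)
30 ft³ → storage unit 2 (remaining 20 ft³)
26 ft³ → storage unit 3 (remaining 24 ft³)
23 ft³ → storage unit 3 (remaining 1 ft³)
17 ft³ → storage unit 2 (remaining 3 ft³)
12 ft³ → storage unit 4 (remaining 38 ft³)
11 ft³ → storage unit 4 (remaining 27 ft³)
6 ft³ → storage unit 4 (remaining 21 ft³)
4 storage units × 50 ft³ = 200 ft³; used 170 ft³; unused 30 ft³.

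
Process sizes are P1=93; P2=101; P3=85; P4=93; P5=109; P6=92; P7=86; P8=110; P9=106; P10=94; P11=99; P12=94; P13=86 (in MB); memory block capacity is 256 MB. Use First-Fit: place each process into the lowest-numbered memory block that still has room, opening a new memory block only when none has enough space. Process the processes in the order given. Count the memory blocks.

memory block 1: place P1 (93 MB), 163 MB left
memory block 1: place P2 (101 MB), 62 MB left
memory block 2: place P3 (85 MB), 171 MB left
memory block 2: place P4 (93 MB), 78 MB left
memory block 3: place P5 (109 MB), 147 MB left
memory block 3: place P6 (92 MB), 55 MB left
memory block 4: place P7 (86 MB), 170 MB left
memory block 4: place P8 (110 MB), 60 MB left
memory block 5: place P9 (106 MB), 150 MB left
memory block 5: place P10 (94 MB), 56 MB left
memory block 6: place P11 (99 MB), 157 MB left
memory block 6: place P12 (94 MB), 63 MB left
memory block 7: place P13 (86 MB), 170 MB left

7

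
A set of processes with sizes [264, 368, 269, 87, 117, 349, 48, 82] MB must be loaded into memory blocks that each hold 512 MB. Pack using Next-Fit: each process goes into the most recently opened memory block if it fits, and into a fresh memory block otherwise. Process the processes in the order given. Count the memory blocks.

264 MB → memory block 1 (remaining 248 MB)
368 MB → memory block 2 (remaining 144 MB)
269 MB → memory block 3 (remaining 243 MB)
87 MB → memory block 3 (remaining 156 MB)
117 MB → memory block 3 (remaining 39 MB)
349 MB → memory block 4 (remaining 163 MB)
48 MB → memory block 4 (remaining 115 MB)
82 MB → memory block 4 (remaining 33 MB)

4 memory blocks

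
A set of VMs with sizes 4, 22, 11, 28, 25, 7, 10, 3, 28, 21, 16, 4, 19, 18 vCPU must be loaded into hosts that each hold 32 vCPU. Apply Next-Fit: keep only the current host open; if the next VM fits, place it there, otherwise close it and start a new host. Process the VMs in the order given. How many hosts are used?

Put 4 vCPU in host 1; 28 vCPU remain.
Put 22 vCPU in host 1; 6 vCPU remain.
Put 11 vCPU in host 2; 21 vCPU remain.
Put 28 vCPU in host 3; 4 vCPU remain.
Put 25 vCPU in host 4; 7 vCPU remain.
Put 7 vCPU in host 4; 0 vCPU remain.
Put 10 vCPU in host 5; 22 vCPU remain.
Put 3 vCPU in host 5; 19 vCPU remain.
Put 28 vCPU in host 6; 4 vCPU remain.
Put 21 vCPU in host 7; 11 vCPU remain.
Put 16 vCPU in host 8; 16 vCPU remain.
Put 4 vCPU in host 8; 12 vCPU remain.
Put 19 vCPU in host 9; 13 vCPU remain.
Put 18 vCPU in host 10; 14 vCPU remain.
Final hosts: [4,22] [11] [28] [25,7] [10,3] [28] [21] [16,4] [19] [18].

10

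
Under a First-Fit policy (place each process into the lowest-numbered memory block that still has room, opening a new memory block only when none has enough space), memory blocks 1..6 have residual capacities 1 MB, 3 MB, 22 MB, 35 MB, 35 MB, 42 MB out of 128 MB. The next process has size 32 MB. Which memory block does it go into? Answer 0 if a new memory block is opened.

4

Memory blocks with room: memory block 4 (35 MB), memory block 5 (35 MB), memory block 6 (42 MB).
The first with room is memory block 4.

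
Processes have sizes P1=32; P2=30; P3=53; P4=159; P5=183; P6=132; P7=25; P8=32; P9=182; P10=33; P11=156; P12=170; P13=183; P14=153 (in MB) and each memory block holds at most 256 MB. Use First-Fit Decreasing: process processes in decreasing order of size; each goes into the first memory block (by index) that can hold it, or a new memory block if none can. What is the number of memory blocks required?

8

Sorted descending: 183, 183, 182, 170, 159, 156, 153, 132, 53, 33, 32, 32, 30, 25.
183 MB → memory block 1 (remaining 73 MB)
183 MB → memory block 2 (remaining 73 MB)
182 MB → memory block 3 (remaining 74 MB)
170 MB → memory block 4 (remaining 86 MB)
159 MB → memory block 5 (remaining 97 MB)
156 MB → memory block 6 (remaining 100 MB)
153 MB → memory block 7 (remaining 103 MB)
132 MB → memory block 8 (remaining 124 MB)
53 MB → memory block 1 (remaining 20 MB)
33 MB → memory block 2 (remaining 40 MB)
32 MB → memory block 2 (remaining 8 MB)
32 MB → memory block 3 (remaining 42 MB)
30 MB → memory block 3 (remaining 12 MB)
25 MB → memory block 4 (remaining 61 MB)
Final memory blocks: [183,53] [183,33,32] [182,32,30] [170,25] [159] [156] [153] [132].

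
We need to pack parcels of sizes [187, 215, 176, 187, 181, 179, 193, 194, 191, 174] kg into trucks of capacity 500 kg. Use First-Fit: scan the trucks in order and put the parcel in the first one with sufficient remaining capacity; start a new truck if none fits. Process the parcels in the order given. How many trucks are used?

5 trucks

Put 187 kg in truck 1; 313 kg remain.
Put 215 kg in truck 1; 98 kg remain.
Put 176 kg in truck 2; 324 kg remain.
Put 187 kg in truck 2; 137 kg remain.
Put 181 kg in truck 3; 319 kg remain.
Put 179 kg in truck 3; 140 kg remain.
Put 193 kg in truck 4; 307 kg remain.
Put 194 kg in truck 4; 113 kg remain.
Put 191 kg in truck 5; 309 kg remain.
Put 174 kg in truck 5; 135 kg remain.
Final trucks: [187,215] [176,187] [181,179] [193,194] [191,174].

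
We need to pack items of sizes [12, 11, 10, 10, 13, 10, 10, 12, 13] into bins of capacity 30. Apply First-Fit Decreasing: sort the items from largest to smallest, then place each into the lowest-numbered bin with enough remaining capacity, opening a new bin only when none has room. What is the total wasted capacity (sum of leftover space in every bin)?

Sorted descending: 13, 13, 12, 12, 11, 10, 10, 10, 10.
Put 13 in bin 1; 17 remain.
Put 13 in bin 1; 4 remain.
Put 12 in bin 2; 18 remain.
Put 12 in bin 2; 6 remain.
Put 11 in bin 3; 19 remain.
Put 10 in bin 3; 9 remain.
Put 10 in bin 4; 20 remain.
Put 10 in bin 4; 10 remain.
Put 10 in bin 4; 0 remain.
4 bins × 30 = 120; used 101; unused 19.

19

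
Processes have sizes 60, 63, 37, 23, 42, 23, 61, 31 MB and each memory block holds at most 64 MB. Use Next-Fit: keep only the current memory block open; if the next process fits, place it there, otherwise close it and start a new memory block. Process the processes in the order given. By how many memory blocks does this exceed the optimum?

1

Next-Fit: [60] [63] [37,23] [42] [23] [61] [31] → 7 memory blocks.
Total size 340 MB; any packing needs at least ⌈340/64⌉ = 6 memory blocks.
An optimal packing achieves that bound: [63] [61] [60] [42] [37,23] [31,23] → 6 memory blocks.
Excess: 7 − 6 = 1.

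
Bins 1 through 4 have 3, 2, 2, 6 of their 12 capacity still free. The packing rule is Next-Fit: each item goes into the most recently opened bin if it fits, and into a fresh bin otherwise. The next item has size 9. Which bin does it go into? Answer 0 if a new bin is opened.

Next-Fit only looks at bin 4, which has 6 free.
9 does not fit, so a new bin is opened.

0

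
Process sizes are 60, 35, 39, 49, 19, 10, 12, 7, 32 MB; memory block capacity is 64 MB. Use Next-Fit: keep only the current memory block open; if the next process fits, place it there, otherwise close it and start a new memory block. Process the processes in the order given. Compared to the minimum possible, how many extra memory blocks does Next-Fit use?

Next-Fit: [60] [35] [39] [49] [19,10,12,7] [32] → 6 memory blocks.
Total size 263 MB; any packing needs at least ⌈263/64⌉ = 5 memory blocks.
An optimal packing achieves that bound: [60] [49,12] [39,19] [35,10,7] [32] → 5 memory blocks.
Excess: 6 − 5 = 1.

1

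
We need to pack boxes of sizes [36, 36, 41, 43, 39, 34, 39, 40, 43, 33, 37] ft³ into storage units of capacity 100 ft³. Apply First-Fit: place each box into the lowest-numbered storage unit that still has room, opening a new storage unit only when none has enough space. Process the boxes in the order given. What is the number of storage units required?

storage unit 1: place 36 ft³, 64 ft³ left
storage unit 1: place 36 ft³, 28 ft³ left
storage unit 2: place 41 ft³, 59 ft³ left
storage unit 2: place 43 ft³, 16 ft³ left
storage unit 3: place 39 ft³, 61 ft³ left
storage unit 3: place 34 ft³, 27 ft³ left
storage unit 4: place 39 ft³, 61 ft³ left
storage unit 4: place 40 ft³, 21 ft³ left
storage unit 5: place 43 ft³, 57 ft³ left
storage unit 5: place 33 ft³, 24 ft³ left
storage unit 6: place 37 ft³, 63 ft³ left
Final storage units: [36,36] [41,43] [39,34] [39,40] [43,33] [37].

6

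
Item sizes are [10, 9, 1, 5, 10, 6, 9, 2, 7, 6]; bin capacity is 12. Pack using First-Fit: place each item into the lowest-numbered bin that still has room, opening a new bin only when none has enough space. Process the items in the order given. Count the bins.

7

bin 1: place 10, 2 left
bin 2: place 9, 3 left
bin 1: place 1, 1 left
bin 3: place 5, 7 left
bin 4: place 10, 2 left
bin 3: place 6, 1 left
bin 5: place 9, 3 left
bin 2: place 2, 1 left
bin 6: place 7, 5 left
bin 7: place 6, 6 left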